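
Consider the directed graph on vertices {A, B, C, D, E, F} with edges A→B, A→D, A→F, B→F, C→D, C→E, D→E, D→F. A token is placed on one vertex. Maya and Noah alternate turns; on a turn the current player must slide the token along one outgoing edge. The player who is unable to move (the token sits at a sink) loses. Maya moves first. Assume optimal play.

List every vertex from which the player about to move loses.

E, F

Use the standard recursion: the mover loses at a terminal position; elsewhere, the mover wins exactly when some move hands the opponent an L position.
Every edge goes from a vertex to one that appears earlier in the order F, E, D, B, A, C, so processing vertices in that order labels each vertex after all of its successors.
F: no outgoing edge → L
E: no outgoing edge → L
D: →E(L), so W
B: →F(L), so W
A: →F(L), so W
C: →E(L), so W
Reading off the rows marked L gives the requested list; there are 2 such vertices.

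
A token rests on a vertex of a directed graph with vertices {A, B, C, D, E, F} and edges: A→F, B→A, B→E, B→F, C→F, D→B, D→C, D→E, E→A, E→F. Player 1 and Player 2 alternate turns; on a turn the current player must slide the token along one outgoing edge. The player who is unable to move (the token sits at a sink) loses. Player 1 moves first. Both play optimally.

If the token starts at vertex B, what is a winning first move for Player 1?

Move to F.

Compute win/loss labels from the base case upward. A position with no move is L. Any other position is W if it can reach an L in one move, else L.
Every edge goes from a vertex to one that appears earlier in the order F, A, E, B, C, D, so processing vertices in that order labels each vertex after all of its successors.
F: no outgoing edge → L
A: W (go to F, an L position)
E: W (go to F, an L position)
B: W (go to F, an L position)
C: W (go to F, an L position)
D: L (options C(W), B(W), E(W) are all W)
From B, the L positions reachable in one move are: F.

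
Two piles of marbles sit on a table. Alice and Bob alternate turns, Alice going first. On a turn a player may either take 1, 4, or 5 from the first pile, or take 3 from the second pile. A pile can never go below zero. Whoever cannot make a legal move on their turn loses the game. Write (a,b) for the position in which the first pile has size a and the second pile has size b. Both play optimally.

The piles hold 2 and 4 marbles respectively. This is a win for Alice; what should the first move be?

Work bottom-up. With no move the player to move loses. Otherwise the position is W if at least one move leads to an L position for the opponent, and L if every move leads to a W.
No move ever increases a pile, so every position that can arise here has a ≤ 2 and b ≤ 4; it is enough to label the cells with 0 ≤ a ≤ 2 and 0 ≤ b ≤ 4.
Every move lowers a or b (never raises either), so fill the grid row by row in increasing a, and left to right within a row: each cell's successors are then already labelled.
      b=0  b=1  b=2  b=3  b=4
a=0:    L    L    L    W    W
a=1:    W    W    W    L    L
a=2:    L    L    L    W    W
Cells with no legal move (terminal, hence L): (0,0), (0,1), (0,2).
The remaining L cells, each justified by listing all of its moves:
(1,3): only reaches (0,3)(W), (1,0)(W), all W → L
(1,4): only reaches (0,4)(W), (1,1)(W), all W → L
(2,0): only reaches (1,0)(W), which is W → L
(2,1): only reaches (1,1)(W), which is W → L
(2,2): only reaches (1,2)(W), which is W → L
Every other cell has at least one move into one of the L cells above, so it is W.
From (2,4), the L positions reachable in one move are: (1,4), (2,1). Any move reaching one of these is winning.

Move to (1,4).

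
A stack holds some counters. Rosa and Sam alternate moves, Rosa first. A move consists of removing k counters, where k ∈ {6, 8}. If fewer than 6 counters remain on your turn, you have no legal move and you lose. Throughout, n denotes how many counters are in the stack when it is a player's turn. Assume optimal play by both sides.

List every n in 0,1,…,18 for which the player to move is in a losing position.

Work bottom-up. With no move the player to move loses. Otherwise the position is W if at least one move leads to an L position for the opponent, and L if every move leads to a W.
n=0: no move → L
n=1: no move → L
n=2: no move → L
n=3: no move → L
n=4: no move → L
n=5: no move → L
n=6: W (go to 0, an L position)
n=7: W (go to 1, an L position)
n=8: W (go to 2, an L position)
n=9: W (go to 3, an L position)
n=10: W (go to 4, an L position)
n=11: W (go to 5, an L position)
n=12: W (go to 4, an L position)
n=13: W (go to 5, an L position)
n=14: L (options 8(W), 6(W) are all W)
n=15: L (options 9(W), 7(W) are all W)
n=16: L (options 10(W), 8(W) are all W)
n=17: L (options 11(W), 9(W) are all W)
n=18: L (options 12(W), 10(W) are all W)
Reading off the rows marked L gives the requested list; there are 11 such values of n.

0, 1, 2, 3, 4, 5, 14, 15, 16, 17, 18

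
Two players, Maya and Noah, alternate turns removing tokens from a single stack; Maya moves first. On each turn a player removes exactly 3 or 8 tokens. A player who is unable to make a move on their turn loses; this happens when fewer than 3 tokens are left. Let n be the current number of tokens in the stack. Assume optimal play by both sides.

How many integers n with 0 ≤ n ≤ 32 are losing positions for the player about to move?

Positions with no move are L. A position that does have a move is losing for the player to move precisely when every available move leads to a winning position for the opponent. Fill in the labels:
n=0: no move → L
n=1: no move → L
n=2: no move → L
n=3: reaches L-position 0 → W
n=4: reaches L-position 1 → W
n=5: reaches L-position 2 → W
n=6: only reaches 3(W), which is W → L
n=7: only reaches 4(W), which is W → L
n=8: reaches L-position 0 → W
n=9: reaches L-position 6 → W
n=10: reaches L-position 7 → W
n=11: only reaches 8(W), 3(W), all W → L
n=12: only reaches 9(W), 4(W), all W → L
n=13: only reaches 10(W), 5(W), all W → L
n=14: reaches L-position 11 → W
n=15: reaches L-position 12 → W
n=16: reaches L-position 13 → W
n=17: only reaches 14(W), 9(W), all W → L
n=18: only reaches 15(W), 10(W), all W → L
n=19: reaches L-position 11 → W
n=20: reaches L-position 17 → W
n=21: reaches L-position 18 → W
n=22: only reaches 19(W), 14(W), all W → L
n=23: only reaches 20(W), 15(W), all W → L
n=24: only reaches 21(W), 16(W), all W → L
n=25: reaches L-position 22 → W
n=26: reaches L-position 23 → W
n=27: reaches L-position 24 → W
n=28: only reaches 25(W), 20(W), all W → L
n=29: only reaches 26(W), 21(W), all W → L
n=30: reaches L-position 22 → W
n=31: reaches L-position 28 → W
n=32: reaches L-position 29 → W
L entries with 0 ≤ n ≤ 32: n = 0, 1, 2, 6, 7, 11, 12, 13, 17, 18, 22, 23, 24, 28, 29; that makes 15.

15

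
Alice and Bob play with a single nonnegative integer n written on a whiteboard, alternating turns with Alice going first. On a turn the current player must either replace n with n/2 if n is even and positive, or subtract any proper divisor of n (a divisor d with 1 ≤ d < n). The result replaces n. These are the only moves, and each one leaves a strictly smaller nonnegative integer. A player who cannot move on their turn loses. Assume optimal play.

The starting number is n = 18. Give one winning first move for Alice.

Label each position W (a win for the player to move) or L (a loss). A position with no legal move is L; any other position is W exactly when some move reaches an L, and L when every move reaches a W.
n=0: no move → L
n=1: no move → L
n=2: W (go to 1, an L position)
n=3: L (sole option 2(W) is W)
n=4: W (go to 3, an L position)
n=5: L (sole option 4(W) is W)
n=6: W (go to 3, an L position)
n=7: L (sole option 6(W) is W)
n=8: W (go to 7, an L position)
n=9: L (options 6(W), 8(W) are all W)
n=10: W (go to 5, an L position)
n=11: L (sole option 10(W) is W)
n=12: W (go to 9, an L position)
n=13: L (sole option 12(W) is W)
n=14: W (go to 7, an L position)
n=15: L (options 10(W), 12(W), 14(W) are all W)
n=16: W (go to 15, an L position)
n=17: L (sole option 16(W) is W)
n=18: W (go to 9, an L position)
From 18, the L positions reachable in one move are: 9, 15, 17. Any move reaching one of these is winning.

Move to 9.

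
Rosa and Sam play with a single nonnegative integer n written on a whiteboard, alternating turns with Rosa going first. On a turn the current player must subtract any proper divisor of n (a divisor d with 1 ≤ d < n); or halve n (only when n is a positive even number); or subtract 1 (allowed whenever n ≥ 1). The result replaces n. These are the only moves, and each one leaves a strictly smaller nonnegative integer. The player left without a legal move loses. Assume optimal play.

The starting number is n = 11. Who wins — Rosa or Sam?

Sam wins.

Build the W/L table. Terminal = L. A non-terminal position is W if it has a move to some L; otherwise it is L.
n=0: no move → L
n=1: →0(L), so W
n=2: →1(W) only, which is W, so L
n=3: →2(L), so W
n=4: →2(L), so W
n=5: →4(W) only, which is W, so L
n=6: →5(L), so W
n=7: →6(W) only, which is W, so L
n=8: →7(L), so W
n=9: →6(W), 8(W) — all W, so L
n=10: →5(L), so W
n=11: →10(W) only, which is W, so L
Every move from 11 reaches a W position, so the mover loses.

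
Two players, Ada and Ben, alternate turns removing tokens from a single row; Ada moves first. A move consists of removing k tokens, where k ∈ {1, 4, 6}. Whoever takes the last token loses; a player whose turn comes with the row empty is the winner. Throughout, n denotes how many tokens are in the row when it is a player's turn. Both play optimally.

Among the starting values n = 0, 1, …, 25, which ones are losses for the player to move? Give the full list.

1, 3, 6, 8, 11, 13, 16, 18, 21, 23

Use the standard recursion: the mover wins at a terminal position; elsewhere, the mover wins exactly when some move hands the opponent an L position.
n=0: no move; the opponent has just taken the last token and therefore loses → W
n=1: →0(W) only, which is W, so L
n=2: →1(L), so W
n=3: →2(W) only, which is W, so L
n=4: →3(L), so W
n=5: →1(L), so W
n=6: →5(W), 2(W), 0(W) — all W, so L
n=7: →6(L), so W
n=8: →7(W), 4(W), 2(W) — all W, so L
n=9: →8(L), so W
n=10: →6(L), so W
n=11: →10(W), 7(W), 5(W) — all W, so L
n=12: →11(L), so W
n=13: →12(W), 9(W), 7(W) — all W, so L
n=14: →13(L), so W
n=15: →11(L), so W
n=16: →15(W), 12(W), 10(W) — all W, so L
n=17: →16(L), so W
n=18: →17(W), 14(W), 12(W) — all W, so L
n=19: →18(L), so W
n=20: →16(L), so W
n=21: →20(W), 17(W), 15(W) — all W, so L
n=22: →21(L), so W
n=23: →22(W), 19(W), 17(W) — all W, so L
n=24: →23(L), so W
n=25: →21(L), so W
Reading off the rows marked L gives the requested list; there are 10 such values of n.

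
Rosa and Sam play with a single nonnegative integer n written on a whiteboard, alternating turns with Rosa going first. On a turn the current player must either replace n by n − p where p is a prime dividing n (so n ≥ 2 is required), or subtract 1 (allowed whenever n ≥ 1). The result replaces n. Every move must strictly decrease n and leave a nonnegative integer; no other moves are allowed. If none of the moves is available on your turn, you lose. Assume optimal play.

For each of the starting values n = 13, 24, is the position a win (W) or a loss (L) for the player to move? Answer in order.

Classify positions by backward induction: terminal positions (no move available) are L. From any other position, the mover wins iff some move reaches an L.
n=0: no move → L
n=1: reaches L-position 0 → W
n=2: reaches L-position 0 → W
n=3: reaches L-position 0 → W
n=4: only reaches 2(W), 3(W), all W → L
n=5: reaches L-position 0 → W
n=6: reaches L-position 4 → W
n=7: reaches L-position 0 → W
n=8: only reaches 6(W), 7(W), all W → L
n=9: reaches L-position 8 → W
n=10: reaches L-position 8 → W
n=11: reaches L-position 0 → W
n=12: only reaches 9(W), 10(W), 11(W), all W → L
n=13: reaches L-position 0 → W
n=14: reaches L-position 12 → W
n=15: reaches L-position 12 → W
n=16: only reaches 14(W), 15(W), all W → L
n=17: reaches L-position 0 → W
n=18: reaches L-position 16 → W
n=19: reaches L-position 0 → W
n=20: only reaches 15(W), 18(W), 19(W), all W → L
n=21: reaches L-position 20 → W
n=22: reaches L-position 20 → W
n=23: reaches L-position 0 → W
n=24: only reaches 21(W), 22(W), 23(W), all W → L

13: W, 24: L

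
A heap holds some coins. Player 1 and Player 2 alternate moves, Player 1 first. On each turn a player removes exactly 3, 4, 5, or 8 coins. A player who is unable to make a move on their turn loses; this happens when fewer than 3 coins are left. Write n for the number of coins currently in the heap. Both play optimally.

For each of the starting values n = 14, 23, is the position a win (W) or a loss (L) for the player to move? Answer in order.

14: W, 23: L

Build the W/L table. Terminal = L. A non-terminal position is W if it has a move to some L; otherwise it is L.
n=0: no move → L
n=1: no move → L
n=2: no move → L
n=3: W (go to 0, an L position)
n=4: W (go to 1, an L position)
n=5: W (go to 2, an L position)
n=6: W (go to 2, an L position)
n=7: W (go to 2, an L position)
n=8: W (go to 0, an L position)
n=9: W (go to 1, an L position)
n=10: W (go to 2, an L position)
n=11: L (options 8(W), 7(W), 6(W), 3(W) are all W)
n=12: L (options 9(W), 8(W), 7(W), 4(W) are all W)
n=13: L (options 10(W), 9(W), 8(W), 5(W) are all W)
n=14: W (go to 11, an L position)
n=15: W (go to 12, an L position)
n=16: W (go to 13, an L position)
n=17: W (go to 13, an L position)
n=18: W (go to 13, an L position)
n=19: W (go to 11, an L position)
n=20: W (go to 12, an L position)
n=21: W (go to 13, an L position)
n=22: L (options 19(W), 18(W), 17(W), 14(W) are all W)
n=23: L (options 20(W), 19(W), 18(W), 15(W) are all W)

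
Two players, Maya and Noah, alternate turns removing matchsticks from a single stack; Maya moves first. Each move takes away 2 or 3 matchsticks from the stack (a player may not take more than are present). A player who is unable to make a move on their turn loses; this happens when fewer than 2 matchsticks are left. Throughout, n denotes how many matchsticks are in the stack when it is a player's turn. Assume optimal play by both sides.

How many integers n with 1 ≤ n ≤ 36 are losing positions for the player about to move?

15

Use the standard recursion: the mover loses at a terminal position; elsewhere, the mover wins exactly when some move hands the opponent an L position.
n=0: no move → L
n=1: no move → L
n=2: W (go to 0, an L position)
n=3: W (go to 1, an L position)
n=4: W (go to 1, an L position)
n=5: L (options 3(W), 2(W) are all W)
n=6: L (options 4(W), 3(W) are all W)
n=7: W (go to 5, an L position)
n=8: W (go to 6, an L position)
n=9: W (go to 6, an L position)
n=10: L (options 8(W), 7(W) are all W)
n=11: L (options 9(W), 8(W) are all W)
n=12: W (go to 10, an L position)
n=13: W (go to 11, an L position)
n=14: W (go to 11, an L position)
n=15: L (options 13(W), 12(W) are all W)
n=16: L (options 14(W), 13(W) are all W)
n=17: W (go to 15, an L position)
n=18: W (go to 16, an L position)
n=19: W (go to 16, an L position)
n=20: L (options 18(W), 17(W) are all W)
n=21: L (options 19(W), 18(W) are all W)
n=22: W (go to 20, an L position)
n=23: W (go to 21, an L position)
n=24: W (go to 21, an L position)
n=25: L (options 23(W), 22(W) are all W)
n=26: L (options 24(W), 23(W) are all W)
n=27: W (go to 25, an L position)
n=28: W (go to 26, an L position)
n=29: W (go to 26, an L position)
n=30: L (options 28(W), 27(W) are all W)
n=31: L (options 29(W), 28(W) are all W)
n=32: W (go to 30, an L position)
n=33: W (go to 31, an L position)
n=34: W (go to 31, an L position)
n=35: L (options 33(W), 32(W) are all W)
n=36: L (options 34(W), 33(W) are all W)
L entries with 1 ≤ n ≤ 36 (n=0 is outside the asked range and is not counted): n = 1, 5, 6, 10, 11, 15, 16, 20, 21, 25, 26, 30, 31, 35, 36; that makes 15.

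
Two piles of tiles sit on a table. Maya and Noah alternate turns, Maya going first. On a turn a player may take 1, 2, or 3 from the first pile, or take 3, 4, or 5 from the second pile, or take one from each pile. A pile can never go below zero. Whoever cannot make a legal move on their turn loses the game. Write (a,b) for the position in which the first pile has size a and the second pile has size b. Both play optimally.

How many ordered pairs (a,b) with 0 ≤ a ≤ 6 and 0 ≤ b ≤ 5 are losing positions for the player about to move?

12

Label each position W (a win for the player to move) or L (a loss). A position with no legal move is L; any other position is W exactly when some move reaches an L, and L when every move reaches a W.
Every move lowers a or b (never raises either), so fill the grid row by row in increasing a, and left to right within a row: each cell's successors are then already labelled.
      b=0  b=1  b=2  b=3  b=4  b=5
a=0:    L    L    L    W    W    W
a=1:    W    W    W    W    L    L
a=2:    W    W    W    L    W    W
a=3:    W    W    W    W    W    W
a=4:    L    L    L    W    W    W
a=5:    W    W    W    W    L    L
a=6:    W    W    W    L    W    W
Cells with no legal move (terminal, hence L): (0,0), (0,1), (0,2).
The remaining L cells, each justified by listing all of its moves:
(1,4): →(0,4)(W), (1,1)(W), (1,0)(W), (0,3)(W) — all W, so L
(1,5): →(0,5)(W), (1,2)(W), (1,1)(W), (1,0)(W), (0,4)(W) — all W, so L
(2,3): →(1,3)(W), (0,3)(W), (2,0)(W), (1,2)(W) — all W, so L
(4,0): →(3,0)(W), (2,0)(W), (1,0)(W) — all W, so L
(4,1): →(3,1)(W), (2,1)(W), (1,1)(W), (3,0)(W) — all W, so L
(4,2): →(3,2)(W), (2,2)(W), (1,2)(W), (3,1)(W) — all W, so L
(5,4): →(4,4)(W), (3,4)(W), (2,4)(W), (5,1)(W), (5,0)(W), (4,3)(W) — all W, so L
(5,5): →(4,5)(W), (3,5)(W), (2,5)(W), (5,2)(W), (5,1)(W), (5,0)(W), (4,4)(W) — all W, so L
(6,3): →(5,3)(W), (4,3)(W), (3,3)(W), (6,0)(W), (5,2)(W) — all W, so L
Every other cell has at least one move into one of the L cells above, so it is W.
L cells per row: a=0: 3, a=1: 2, a=2: 1, a=3: 0, a=4: 3, a=5: 2, a=6: 1; total 12.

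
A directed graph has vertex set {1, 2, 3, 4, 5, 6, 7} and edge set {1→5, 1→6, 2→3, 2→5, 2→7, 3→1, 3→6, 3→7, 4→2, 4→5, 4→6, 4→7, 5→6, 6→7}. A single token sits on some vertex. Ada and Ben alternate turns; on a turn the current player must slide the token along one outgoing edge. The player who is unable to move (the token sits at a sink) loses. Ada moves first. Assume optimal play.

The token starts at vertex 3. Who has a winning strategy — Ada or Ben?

Ada wins.

Positions with no move are L. A position that does have a move is losing for the player to move precisely when every available move leads to a winning position for the opponent. Fill in the labels:
Every edge goes from a vertex to one that appears earlier in the order 7, 6, 5, 1, 3, 2, 4, so processing vertices in that order labels each vertex after all of its successors.
7: no outgoing edge → L
6: →7(L), so W
5: →6(W) only, which is W, so L
1: →5(L), so W
3: →7(L), so W
2: →5(L), so W
4: →5(L), so W
The starting position 3 is W: Ada should move to 7, handing over an L position.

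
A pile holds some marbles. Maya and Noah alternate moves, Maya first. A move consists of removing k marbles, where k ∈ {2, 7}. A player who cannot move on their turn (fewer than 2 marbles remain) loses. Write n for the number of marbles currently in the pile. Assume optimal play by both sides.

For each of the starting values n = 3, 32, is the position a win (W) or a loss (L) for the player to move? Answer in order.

3: W, 32: L

Build the W/L table. Terminal = L. A non-terminal position is W if it has a move to some L; otherwise it is L.
n=0: no move → L
n=1: no move → L
n=2: reaches L-position 0 → W
n=3: reaches L-position 1 → W
n=4: only reaches 2(W), which is W → L
n=5: only reaches 3(W), which is W → L
n=6: reaches L-position 4 → W
n=7: reaches L-position 5 → W
n=8: reaches L-position 1 → W
n=9: only reaches 7(W), 2(W), all W → L
n=10: only reaches 8(W), 3(W), all W → L
n=11: reaches L-position 9 → W
n=12: reaches L-position 10 → W
n=13: only reaches 11(W), 6(W), all W → L
n=14: only reaches 12(W), 7(W), all W → L
n=15: reaches L-position 13 → W
n=16: reaches L-position 14 → W
n=17: reaches L-position 10 → W
n=18: only reaches 16(W), 11(W), all W → L
n=19: only reaches 17(W), 12(W), all W → L
n=20: reaches L-position 18 → W
n=21: reaches L-position 19 → W
n=22: only reaches 20(W), 15(W), all W → L
n=23: only reaches 21(W), 16(W), all W → L
n=24: reaches L-position 22 → W
n=25: reaches L-position 23 → W
n=26: reaches L-position 19 → W
n=27: only reaches 25(W), 20(W), all W → L
n=28: only reaches 26(W), 21(W), all W → L
n=29: reaches L-position 27 → W
n=30: reaches L-position 28 → W
n=31: only reaches 29(W), 24(W), all W → L
n=32: only reaches 30(W), 25(W), all W → L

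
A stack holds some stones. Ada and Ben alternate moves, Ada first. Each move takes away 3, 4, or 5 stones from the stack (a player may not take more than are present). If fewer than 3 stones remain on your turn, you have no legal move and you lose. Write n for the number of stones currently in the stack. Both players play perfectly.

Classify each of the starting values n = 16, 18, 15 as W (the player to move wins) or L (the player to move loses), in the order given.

16: L, 18: L, 15: W

Use the standard recursion: the mover loses at a terminal position; elsewhere, the mover wins exactly when some move hands the opponent an L position.
n=0: no move → L
n=1: no move → L
n=2: no move → L
n=3: →0(L), so W
n=4: →1(L), so W
n=5: →2(L), so W
n=6: →2(L), so W
n=7: →2(L), so W
n=8: →5(W), 4(W), 3(W) — all W, so L
n=9: →6(W), 5(W), 4(W) — all W, so L
n=10: →7(W), 6(W), 5(W) — all W, so L
n=11: →8(L), so W
n=12: →9(L), so W
n=13: →10(L), so W
n=14: →10(L), so W
n=15: →10(L), so W
n=16: →13(W), 12(W), 11(W) — all W, so L
n=17: →14(W), 13(W), 12(W) — all W, so L
n=18: →15(W), 14(W), 13(W) — all W, so L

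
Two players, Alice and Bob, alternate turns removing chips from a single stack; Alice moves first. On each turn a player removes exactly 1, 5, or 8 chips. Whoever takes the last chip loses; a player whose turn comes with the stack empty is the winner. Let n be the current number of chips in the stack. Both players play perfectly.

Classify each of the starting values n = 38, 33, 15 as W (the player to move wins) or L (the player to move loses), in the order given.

38: W, 33: L, 15: W

Classify positions by backward induction: terminal positions (no move available) are W. From any other position, the mover wins iff some move reaches an L.
n=0: no move; the opponent has just taken the last chip and therefore loses → W
n=1: the only move is to 0(W), a W ⇒ L
n=2: can move to 1, which is L ⇒ W
n=3: the only move is to 2(W), a W ⇒ L
n=4: can move to 3, which is L ⇒ W
n=5: moves to 4(W), 0(W); every one is W ⇒ L
n=6: can move to 5, which is L ⇒ W
n=7: moves to 6(W), 2(W); every one is W ⇒ L
n=8: can move to 7, which is L ⇒ W
n=9: can move to 1, which is L ⇒ W
n=10: can move to 5, which is L ⇒ W
n=11: can move to 3, which is L ⇒ W
n=12: can move to 7, which is L ⇒ W
n=13: can move to 5, which is L ⇒ W
n=14: moves to 13(W), 9(W), 6(W); every one is W ⇒ L
n=15: can move to 14, which is L ⇒ W
n=16: moves to 15(W), 11(W), 8(W); every one is W ⇒ L
n=17: can move to 16, which is L ⇒ W
n=18: moves to 17(W), 13(W), 10(W); every one is W ⇒ L
n=19: can move to 18, which is L ⇒ W
n=20: moves to 19(W), 15(W), 12(W); every one is W ⇒ L
n=21: can move to 20, which is L ⇒ W
n=22: can move to 14, which is L ⇒ W
n=23: can move to 18, which is L ⇒ W
n=24: can move to 16, which is L ⇒ W
n=25: can move to 20, which is L ⇒ W
n=26: can move to 18, which is L ⇒ W
n=27: moves to 26(W), 22(W), 19(W); every one is W ⇒ L
n=28: can move to 27, which is L ⇒ W
n=29: moves to 28(W), 24(W), 21(W); every one is W ⇒ L
n=30: can move to 29, which is L ⇒ W
n=31: moves to 30(W), 26(W), 23(W); every one is W ⇒ L
n=32: can move to 31, which is L ⇒ W
n=33: moves to 32(W), 28(W), 25(W); every one is W ⇒ L
n=34: can move to 33, which is L ⇒ W
n=35: can move to 27, which is L ⇒ W
n=36: can move to 31, which is L ⇒ W
n=37: can move to 29, which is L ⇒ W
n=38: can move to 33, which is L ⇒ W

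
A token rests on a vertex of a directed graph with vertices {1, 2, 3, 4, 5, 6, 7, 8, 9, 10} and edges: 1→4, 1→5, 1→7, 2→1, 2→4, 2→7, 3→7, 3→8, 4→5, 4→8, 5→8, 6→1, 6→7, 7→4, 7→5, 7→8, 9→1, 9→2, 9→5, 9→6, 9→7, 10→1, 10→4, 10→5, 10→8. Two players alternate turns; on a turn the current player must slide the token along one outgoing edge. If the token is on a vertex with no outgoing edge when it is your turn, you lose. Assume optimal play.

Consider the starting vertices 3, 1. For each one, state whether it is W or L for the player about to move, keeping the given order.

3: W, 1: L

Compute win/loss labels from the base case upward. A position with no move is L. Any other position is W if it can reach an L in one move, else L.
Every edge goes from a vertex to one that appears earlier in the order 8, 5, 4, 7, 1, 2, 3, 10, 6, 9, so processing vertices in that order labels each vertex after all of its successors.
8: no outgoing edge → L
5: W (go to 8, an L position)
4: W (go to 8, an L position)
7: W (go to 8, an L position)
1: L (options 7(W), 4(W), 5(W) are all W)
2: W (go to 1, an L position)
3: W (go to 8, an L position)
10: W (go to 1, an L position)
6: W (go to 1, an L position)
9: W (go to 1, an L position)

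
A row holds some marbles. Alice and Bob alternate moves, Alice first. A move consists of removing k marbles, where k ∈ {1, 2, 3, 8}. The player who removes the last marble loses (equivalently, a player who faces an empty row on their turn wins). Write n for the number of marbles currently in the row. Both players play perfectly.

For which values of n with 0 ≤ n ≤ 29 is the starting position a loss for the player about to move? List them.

Work bottom-up. With no move the player to move wins. Otherwise the position is W if at least one move leads to an L position for the opponent, and L if every move leads to a W.
n=0: no move; the opponent has just taken the last marble and therefore loses → W
n=1: →0(W) only, which is W, so L
n=2: →1(L), so W
n=3: →1(L), so W
n=4: →1(L), so W
n=5: →4(W), 3(W), 2(W) — all W, so L
n=6: →5(L), so W
n=7: →5(L), so W
n=8: →5(L), so W
n=9: →1(L), so W
n=10: →9(W), 8(W), 7(W), 2(W) — all W, so L
n=11: →10(L), so W
n=12: →10(L), so W
n=13: →10(L), so W
n=14: →13(W), 12(W), 11(W), 6(W) — all W, so L
n=15: →14(L), so W
n=16: →14(L), so W
n=17: →14(L), so W
n=18: →10(L), so W
n=19: →18(W), 17(W), 16(W), 11(W) — all W, so L
n=20: →19(L), so W
n=21: →19(L), so W
n=22: →19(L), so W
n=23: →22(W), 21(W), 20(W), 15(W) — all W, so L
n=24: →23(L), so W
n=25: →23(L), so W
n=26: →23(L), so W
n=27: →19(L), so W
n=28: →27(W), 26(W), 25(W), 20(W) — all W, so L
n=29: →28(L), so W
The losing starting values of n are exactly the entries labelled L in this table (7 of them).

1, 5, 10, 14, 19, 23, 28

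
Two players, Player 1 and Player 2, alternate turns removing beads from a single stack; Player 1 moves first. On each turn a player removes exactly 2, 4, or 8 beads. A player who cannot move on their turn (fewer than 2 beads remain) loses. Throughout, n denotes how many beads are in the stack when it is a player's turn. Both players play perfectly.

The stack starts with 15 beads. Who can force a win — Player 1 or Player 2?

Player 1 wins.

Label each position W (a win for the player to move) or L (a loss). A position with no legal move is L; any other position is W exactly when some move reaches an L, and L when every move reaches a W.
n=0: no move → L
n=1: no move → L
n=2: W (go to 0, an L position)
n=3: W (go to 1, an L position)
n=4: W (go to 0, an L position)
n=5: W (go to 1, an L position)
n=6: L (options 4(W), 2(W) are all W)
n=7: L (options 5(W), 3(W) are all W)
n=8: W (go to 6, an L position)
n=9: W (go to 7, an L position)
n=10: W (go to 6, an L position)
n=11: W (go to 7, an L position)
n=12: L (options 10(W), 8(W), 4(W) are all W)
n=13: L (options 11(W), 9(W), 5(W) are all W)
n=14: W (go to 12, an L position)
n=15: W (go to 13, an L position)
From 15 Player 1 can remove 2, leaving 13, reaching an L position.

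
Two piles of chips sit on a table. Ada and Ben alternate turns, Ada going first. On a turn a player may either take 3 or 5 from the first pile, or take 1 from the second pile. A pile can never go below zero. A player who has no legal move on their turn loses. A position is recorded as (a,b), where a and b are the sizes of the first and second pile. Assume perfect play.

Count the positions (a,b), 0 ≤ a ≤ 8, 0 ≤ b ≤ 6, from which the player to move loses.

25

Compute win/loss labels from the base case upward. A position with no move is L. Any other position is W if it can reach an L in one move, else L.
Every move lowers a or b (never raises either), so fill the grid row by row in increasing a, and left to right within a row: each cell's successors are then already labelled.
      b=0  b=1  b=2  b=3  b=4  b=5  b=6
a=0:    L    W    L    W    L    W    L
a=1:    L    W    L    W    L    W    L
a=2:    L    W    L    W    L    W    L
a=3:    W    L    W    L    W    L    W
a=4:    W    L    W    L    W    L    W
a=5:    W    L    W    L    W    L    W
a=6:    W    W    W    W    W    W    W
a=7:    W    W    W    W    W    W    W
a=8:    L    W    L    W    L    W    L
Cells with no legal move (terminal, hence L): (0,0), (1,0), (2,0).
The remaining L cells, each justified by listing all of its moves:
(0,2): →(0,1)(W) only, which is W, so L
(0,4): →(0,3)(W) only, which is W, so L
(0,6): →(0,5)(W) only, which is W, so L
(1,2): →(1,1)(W) only, which is W, so L
(1,4): →(1,3)(W) only, which is W, so L
(1,6): →(1,5)(W) only, which is W, so L
(2,2): →(2,1)(W) only, which is W, so L
(2,4): →(2,3)(W) only, which is W, so L
(2,6): →(2,5)(W) only, which is W, so L
(3,1): →(0,1)(W), (3,0)(W) — all W, so L
(3,3): →(0,3)(W), (3,2)(W) — all W, so L
(3,5): →(0,5)(W), (3,4)(W) — all W, so L
(4,1): →(1,1)(W), (4,0)(W) — all W, so L
(4,3): →(1,3)(W), (4,2)(W) — all W, so L
(4,5): →(1,5)(W), (4,4)(W) — all W, so L
(5,1): →(2,1)(W), (0,1)(W), (5,0)(W) — all W, so L
(5,3): →(2,3)(W), (0,3)(W), (5,2)(W) — all W, so L
(5,5): →(2,5)(W), (0,5)(W), (5,4)(W) — all W, so L
(8,0): →(5,0)(W), (3,0)(W) — all W, so L
(8,2): →(5,2)(W), (3,2)(W), (8,1)(W) — all W, so L
(8,4): →(5,4)(W), (3,4)(W), (8,3)(W) — all W, so L
(8,6): →(5,6)(W), (3,6)(W), (8,5)(W) — all W, so L
Every other cell has at least one move into one of the L cells above, so it is W.
L cells per row: a=0: 4, a=1: 4, a=2: 4, a=3: 3, a=4: 3, a=5: 3, a=6: 0, a=7: 0, a=8: 4; total 25.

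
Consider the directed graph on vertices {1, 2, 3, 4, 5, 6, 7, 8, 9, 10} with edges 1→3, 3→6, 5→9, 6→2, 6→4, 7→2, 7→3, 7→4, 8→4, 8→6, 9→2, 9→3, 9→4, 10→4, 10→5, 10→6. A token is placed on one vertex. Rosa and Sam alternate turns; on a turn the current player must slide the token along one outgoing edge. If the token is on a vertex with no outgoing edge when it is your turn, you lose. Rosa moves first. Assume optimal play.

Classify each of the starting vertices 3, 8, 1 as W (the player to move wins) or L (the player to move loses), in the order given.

3: L, 8: W, 1: W

Label each position W (a win for the player to move) or L (a loss). A position with no legal move is L; any other position is W exactly when some move reaches an L, and L when every move reaches a W.
Every edge goes from a vertex to one that appears earlier in the order 4, 2, 6, 3, 9, 5, 8, 10, 7, 1, so processing vertices in that order labels each vertex after all of its successors.
4: no outgoing edge → L
2: no outgoing edge → L
6: →2(L), so W
3: →6(W) only, which is W, so L
9: →3(L), so W
5: →9(W) only, which is W, so L
8: →4(L), so W
10: →5(L), so W
7: →3(L), so W
1: →3(L), so W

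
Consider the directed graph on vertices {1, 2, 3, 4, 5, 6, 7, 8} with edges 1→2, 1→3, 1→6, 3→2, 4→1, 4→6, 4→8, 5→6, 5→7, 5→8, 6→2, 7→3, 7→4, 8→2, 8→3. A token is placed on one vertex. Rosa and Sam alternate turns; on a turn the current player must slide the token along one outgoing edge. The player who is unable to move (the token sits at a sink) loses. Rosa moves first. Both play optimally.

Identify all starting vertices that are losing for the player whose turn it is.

Label each position W (a win for the player to move) or L (a loss). A position with no legal move is L; any other position is W exactly when some move reaches an L, and L when every move reaches a W.
Every edge goes from a vertex to one that appears earlier in the order 2, 3, 8, 6, 1, 4, 7, 5, so processing vertices in that order labels each vertex after all of its successors.
2: no outgoing edge → L
3: reaches L-position 2 → W
8: reaches L-position 2 → W
6: reaches L-position 2 → W
1: reaches L-position 2 → W
4: only reaches 1(W), 6(W), 8(W), all W → L
7: reaches L-position 4 → W
5: only reaches 7(W), 6(W), 8(W), all W → L
Reading off the rows marked L gives the requested list; there are 3 such vertices.

2, 4, 5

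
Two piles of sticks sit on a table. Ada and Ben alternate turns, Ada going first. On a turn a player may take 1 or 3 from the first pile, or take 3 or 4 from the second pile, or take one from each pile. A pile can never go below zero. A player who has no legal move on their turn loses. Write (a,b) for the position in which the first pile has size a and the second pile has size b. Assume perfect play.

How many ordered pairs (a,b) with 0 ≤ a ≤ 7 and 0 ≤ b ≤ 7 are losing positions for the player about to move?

25

Use the standard recursion: the mover loses at a terminal position; elsewhere, the mover wins exactly when some move hands the opponent an L position.
Every move lowers a or b (never raises either), so fill the grid row by row in increasing a, and left to right within a row: each cell's successors are then already labelled.
      b=0  b=1  b=2  b=3  b=4  b=5  b=6  b=7
a=0:    L    L    L    W    W    W    W    L
a=1:    W    W    W    W    L    L    L    W
a=2:    L    L    L    W    W    W    W    W
a=3:    W    W    W    W    L    L    L    W
a=4:    L    L    L    W    W    W    W    W
a=5:    W    W    W    W    L    L    L    W
a=6:    L    L    L    W    W    W    W    W
a=7:    W    W    W    W    L    L    L    W
Cells with no legal move (terminal, hence L): (0,0), (0,1), (0,2).
The remaining L cells, each justified by listing all of its moves:
(0,7): only reaches (0,4)(W), (0,3)(W), all W → L
(1,4): only reaches (0,4)(W), (1,1)(W), (1,0)(W), (0,3)(W), all W → L
(1,5): only reaches (0,5)(W), (1,2)(W), (1,1)(W), (0,4)(W), all W → L
(1,6): only reaches (0,6)(W), (1,3)(W), (1,2)(W), (0,5)(W), all W → L
(2,0): only reaches (1,0)(W), which is W → L
(2,1): only reaches (1,1)(W), (1,0)(W), all W → L
(2,2): only reaches (1,2)(W), (1,1)(W), all W → L
(3,4): only reaches (2,4)(W), (0,4)(W), (3,1)(W), (3,0)(W), (2,3)(W), all W → L
(3,5): only reaches (2,5)(W), (0,5)(W), (3,2)(W), (3,1)(W), (2,4)(W), all W → L
(3,6): only reaches (2,6)(W), (0,6)(W), (3,3)(W), (3,2)(W), (2,5)(W), all W → L
(4,0): only reaches (3,0)(W), (1,0)(W), all W → L
(4,1): only reaches (3,1)(W), (1,1)(W), (3,0)(W), all W → L
(4,2): only reaches (3,2)(W), (1,2)(W), (3,1)(W), all W → L
(5,4): only reaches (4,4)(W), (2,4)(W), (5,1)(W), (5,0)(W), (4,3)(W), all W → L
(5,5): only reaches (4,5)(W), (2,5)(W), (5,2)(W), (5,1)(W), (4,4)(W), all W → L
(5,6): only reaches (4,6)(W), (2,6)(W), (5,3)(W), (5,2)(W), (4,5)(W), all W → L
(6,0): only reaches (5,0)(W), (3,0)(W), all W → L
(6,1): only reaches (5,1)(W), (3,1)(W), (5,0)(W), all W → L
(6,2): only reaches (5,2)(W), (3,2)(W), (5,1)(W), all W → L
(7,4): only reaches (6,4)(W), (4,4)(W), (7,1)(W), (7,0)(W), (6,3)(W), all W → L
(7,5): only reaches (6,5)(W), (4,5)(W), (7,2)(W), (7,1)(W), (6,4)(W), all W → L
(7,6): only reaches (6,6)(W), (4,6)(W), (7,3)(W), (7,2)(W), (6,5)(W), all W → L
Every other cell has at least one move into one of the L cells above, so it is W.
L cells per row: a=0: 4, a=1: 3, a=2: 3, a=3: 3, a=4: 3, a=5: 3, a=6: 3, a=7: 3; total 25.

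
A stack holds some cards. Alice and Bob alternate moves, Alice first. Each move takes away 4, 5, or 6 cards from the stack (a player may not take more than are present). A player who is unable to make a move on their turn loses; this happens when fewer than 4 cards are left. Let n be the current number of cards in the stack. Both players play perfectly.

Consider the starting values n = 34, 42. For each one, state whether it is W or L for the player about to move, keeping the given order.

34: W, 42: L

Work bottom-up. With no move the player to move loses. Otherwise the position is W if at least one move leads to an L position for the opponent, and L if every move leads to a W.
n=0: no move → L
n=1: no move → L
n=2: no move → L
n=3: no move → L
n=4: reaches L-position 0 → W
n=5: reaches L-position 1 → W
n=6: reaches L-position 2 → W
n=7: reaches L-position 3 → W
n=8: reaches L-position 3 → W
n=9: reaches L-position 3 → W
n=10: only reaches 6(W), 5(W), 4(W), all W → L
n=11: only reaches 7(W), 6(W), 5(W), all W → L
n=12: only reaches 8(W), 7(W), 6(W), all W → L
n=13: only reaches 9(W), 8(W), 7(W), all W → L
n=14: reaches L-position 10 → W
n=15: reaches L-position 11 → W
n=16: reaches L-position 12 → W
n=17: reaches L-position 13 → W
n=18: reaches L-position 13 → W
n=19: reaches L-position 13 → W
n=20: only reaches 16(W), 15(W), 14(W), all W → L
n=21: only reaches 17(W), 16(W), 15(W), all W → L
n=22: only reaches 18(W), 17(W), 16(W), all W → L
n=23: only reaches 19(W), 18(W), 17(W), all W → L
n=24: reaches L-position 20 → W
n=25: reaches L-position 21 → W
n=26: reaches L-position 22 → W
n=27: reaches L-position 23 → W
n=28: reaches L-position 23 → W
n=29: reaches L-position 23 → W
n=30: only reaches 26(W), 25(W), 24(W), all W → L
n=31: only reaches 27(W), 26(W), 25(W), all W → L
n=32: only reaches 28(W), 27(W), 26(W), all W → L
n=33: only reaches 29(W), 28(W), 27(W), all W → L
n=34: reaches L-position 30 → W
n=35: reaches L-position 31 → W
n=36: reaches L-position 32 → W
n=37: reaches L-position 33 → W
n=38: reaches L-position 33 → W
n=39: reaches L-position 33 → W
n=40: only reaches 36(W), 35(W), 34(W), all W → L
n=41: only reaches 37(W), 36(W), 35(W), all W → L
n=42: only reaches 38(W), 37(W), 36(W), all W → L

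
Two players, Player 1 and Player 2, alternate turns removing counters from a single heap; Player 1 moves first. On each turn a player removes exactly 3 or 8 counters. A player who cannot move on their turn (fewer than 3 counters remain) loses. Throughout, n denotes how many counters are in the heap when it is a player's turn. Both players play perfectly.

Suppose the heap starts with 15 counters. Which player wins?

Player 1 wins.

Work bottom-up. With no move the player to move loses. Otherwise the position is W if at least one move leads to an L position for the opponent, and L if every move leads to a W.
n=0: no move → L
n=1: no move → L
n=2: no move → L
n=3: W (go to 0, an L position)
n=4: W (go to 1, an L position)
n=5: W (go to 2, an L position)
n=6: L (sole option 3(W) is W)
n=7: L (sole option 4(W) is W)
n=8: W (go to 0, an L position)
n=9: W (go to 6, an L position)
n=10: W (go to 7, an L position)
n=11: L (options 8(W), 3(W) are all W)
n=12: L (options 9(W), 4(W) are all W)
n=13: L (options 10(W), 5(W) are all W)
n=14: W (go to 11, an L position)
n=15: W (go to 12, an L position)
From 15 Player 1 can remove 3, leaving 12, reaching an L position.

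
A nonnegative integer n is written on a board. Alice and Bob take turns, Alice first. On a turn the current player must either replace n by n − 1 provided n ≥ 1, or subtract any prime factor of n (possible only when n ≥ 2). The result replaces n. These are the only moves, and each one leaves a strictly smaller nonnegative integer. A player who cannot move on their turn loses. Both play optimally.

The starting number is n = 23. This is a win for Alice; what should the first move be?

Move to 0.

Compute win/loss labels from the base case upward. A position with no move is L. Any other position is W if it can reach an L in one move, else L.
n=0: no move → L
n=1: can move to 0, which is L ⇒ W
n=2: can move to 0, which is L ⇒ W
n=3: can move to 0, which is L ⇒ W
n=4: moves to 2(W), 3(W); every one is W ⇒ L
n=5: can move to 0, which is L ⇒ W
n=6: can move to 4, which is L ⇒ W
n=7: can move to 0, which is L ⇒ W
n=8: moves to 6(W), 7(W); every one is W ⇒ L
n=9: can move to 8, which is L ⇒ W
n=10: can move to 8, which is L ⇒ W
n=11: can move to 0, which is L ⇒ W
n=12: moves to 9(W), 10(W), 11(W); every one is W ⇒ L
n=13: can move to 0, which is L ⇒ W
n=14: can move to 12, which is L ⇒ W
n=15: can move to 12, which is L ⇒ W
n=16: moves to 14(W), 15(W); every one is W ⇒ L
n=17: can move to 0, which is L ⇒ W
n=18: can move to 16, which is L ⇒ W
n=19: can move to 0, which is L ⇒ W
n=20: moves to 15(W), 18(W), 19(W); every one is W ⇒ L
n=21: can move to 20, which is L ⇒ W
n=22: can move to 20, which is L ⇒ W
n=23: can move to 0, which is L ⇒ W
From 23, the L positions reachable in one move are: 0.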